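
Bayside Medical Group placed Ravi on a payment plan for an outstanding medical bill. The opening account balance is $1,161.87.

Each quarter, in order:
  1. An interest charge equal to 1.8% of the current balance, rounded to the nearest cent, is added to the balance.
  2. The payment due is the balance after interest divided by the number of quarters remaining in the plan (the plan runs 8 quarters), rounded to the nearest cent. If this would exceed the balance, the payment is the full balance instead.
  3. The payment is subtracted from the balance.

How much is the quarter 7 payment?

Quarter 1: $1,161.87 +$20.91 interest = $1,182.78; pay $147.85 → $1,034.93
Quarter 2: $1,034.93 +$18.63 interest = $1,053.56; pay $150.51 → $903.05
Quarter 3: $903.05 +$16.25 interest = $919.30; pay $153.22 → $766.08
Quarter 4: $766.08 +$13.79 interest = $779.87; pay $155.97 → $623.90
Quarter 5: $623.90 +$11.23 interest = $635.13; pay $158.78 → $476.35
Quarter 6: $476.35 +$8.57 interest = $484.92; pay $161.64 → $323.28
Quarter 7: $323.28 +$5.82 interest = $329.10; pay $164.55 → $164.55

$164.55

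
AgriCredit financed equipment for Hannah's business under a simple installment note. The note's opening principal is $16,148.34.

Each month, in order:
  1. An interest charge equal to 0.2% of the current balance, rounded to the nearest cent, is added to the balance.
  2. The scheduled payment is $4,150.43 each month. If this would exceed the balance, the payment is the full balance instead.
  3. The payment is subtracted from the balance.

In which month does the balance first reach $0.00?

Month 1: opening $16,148.34; interest $32.30 → $16,180.64; payment $4,150.43; balance $12,030.21
Month 2: opening $12,030.21; interest $24.06 → $12,054.27; payment $4,150.43; balance $7,903.84
Month 3: opening $7,903.84; interest $15.81 → $7,919.65; payment $4,150.43; balance $3,769.22
Month 4: opening $3,769.22; interest $7.54 → $3,776.76; payment $3,776.76; balance $0.00
Balance reaches $0.00 in month 4.

4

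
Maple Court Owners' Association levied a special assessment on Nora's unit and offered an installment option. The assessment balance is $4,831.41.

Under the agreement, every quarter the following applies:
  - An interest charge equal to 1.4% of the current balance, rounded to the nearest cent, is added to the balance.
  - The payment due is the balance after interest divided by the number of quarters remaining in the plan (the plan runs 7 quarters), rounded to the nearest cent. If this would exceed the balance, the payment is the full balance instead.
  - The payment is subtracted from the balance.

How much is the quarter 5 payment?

# | Opening | Interest | Payment | End bal
1 | $4,831.41 | $67.64 | $699.86 | $4,199.19
2 | $4,199.19 | $58.79 | $709.66 | $3,548.32
3 | $3,548.32 | $49.68 | $719.60 | $2,878.40
4 | $2,878.40 | $40.30 | $729.68 | $2,189.02
5 | $2,189.02 | $30.65 | $739.89 | $1,479.78

$739.89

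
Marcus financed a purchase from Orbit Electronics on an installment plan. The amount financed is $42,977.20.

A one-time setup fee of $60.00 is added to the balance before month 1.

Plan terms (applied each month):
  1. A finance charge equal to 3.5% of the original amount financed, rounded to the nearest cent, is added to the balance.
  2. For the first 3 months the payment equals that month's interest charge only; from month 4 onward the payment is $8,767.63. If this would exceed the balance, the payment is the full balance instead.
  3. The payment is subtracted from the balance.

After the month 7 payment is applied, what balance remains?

$13,983.48

# | Opening | Interest | Payment | End bal
1 | $43,037.20 | $1,504.20 | $1,504.20 | $43,037.20
2 | $43,037.20 | $1,504.20 | $1,504.20 | $43,037.20
3 | $43,037.20 | $1,504.20 | $1,504.20 | $43,037.20
4 | $43,037.20 | $1,504.20 | $8,767.63 | $35,773.77
5 | $35,773.77 | $1,504.20 | $8,767.63 | $28,510.34
6 | $28,510.34 | $1,504.20 | $8,767.63 | $21,246.91
7 | $21,246.91 | $1,504.20 | $8,767.63 | $13,983.48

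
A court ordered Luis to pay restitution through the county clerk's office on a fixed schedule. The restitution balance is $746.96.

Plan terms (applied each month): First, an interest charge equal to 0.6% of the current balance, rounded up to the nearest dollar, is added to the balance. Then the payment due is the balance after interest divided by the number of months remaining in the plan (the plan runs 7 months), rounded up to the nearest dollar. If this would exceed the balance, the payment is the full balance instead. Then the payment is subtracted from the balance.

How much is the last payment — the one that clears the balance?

Month 1: opening $746.96; interest $5.00 → $751.96; payment $108.00; balance $643.96
Month 2: opening $643.96; interest $4.00 → $647.96; payment $108.00; balance $539.96
Month 3: opening $539.96; interest $4.00 → $543.96; payment $109.00; balance $434.96
Month 4: opening $434.96; interest $3.00 → $437.96; payment $110.00; balance $327.96
Month 5: opening $327.96; interest $2.00 → $329.96; payment $110.00; balance $219.96
Month 6: opening $219.96; interest $2.00 → $221.96; payment $111.00; balance $110.96
Month 7: opening $110.96; interest $1.00 → $111.96; payment $111.96; balance $0.00

$111.96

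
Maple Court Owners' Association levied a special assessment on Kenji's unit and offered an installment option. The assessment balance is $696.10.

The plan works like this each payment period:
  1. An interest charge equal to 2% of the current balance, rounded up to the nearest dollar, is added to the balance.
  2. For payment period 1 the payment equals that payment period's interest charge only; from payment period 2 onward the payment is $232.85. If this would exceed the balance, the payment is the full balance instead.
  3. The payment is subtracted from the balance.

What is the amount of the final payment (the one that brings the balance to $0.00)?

$28.55

Payment period 1: opening $696.10; interest $14.00 → $710.10; payment $14.00; balance $696.10
Payment period 2: opening $696.10; interest $14.00 → $710.10; payment $232.85; balance $477.25
Payment period 3: opening $477.25; interest $10.00 → $487.25; payment $232.85; balance $254.40
Payment period 4: opening $254.40; interest $6.00 → $260.40; payment $232.85; balance $27.55
Payment period 5: opening $27.55; interest $1.00 → $28.55; payment $28.55; balance $0.00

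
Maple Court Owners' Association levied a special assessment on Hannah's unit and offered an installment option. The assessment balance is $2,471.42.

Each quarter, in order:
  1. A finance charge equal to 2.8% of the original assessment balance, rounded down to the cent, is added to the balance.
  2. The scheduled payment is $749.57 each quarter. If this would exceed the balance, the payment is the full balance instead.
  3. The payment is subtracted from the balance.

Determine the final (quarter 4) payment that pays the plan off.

# | Opening | Interest | Payment | End bal
1 | $2,471.42 | $69.19 | $749.57 | $1,791.04
2 | $1,791.04 | $69.19 | $749.57 | $1,110.66
3 | $1,110.66 | $69.19 | $749.57 | $430.28
4 | $430.28 | $69.19 | $499.47 | $0.00

$499.47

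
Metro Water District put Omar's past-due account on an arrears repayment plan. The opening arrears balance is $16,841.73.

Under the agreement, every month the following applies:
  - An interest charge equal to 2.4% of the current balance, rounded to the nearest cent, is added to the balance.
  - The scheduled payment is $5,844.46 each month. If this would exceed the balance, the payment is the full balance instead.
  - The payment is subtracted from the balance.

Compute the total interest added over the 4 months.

Month 1: opening $16,841.73; interest $404.20 → $17,245.93; payment $5,844.46; balance $11,401.47
Month 2: opening $11,401.47; interest $273.64 → $11,675.11; payment $5,844.46; balance $5,830.65
Month 3: opening $5,830.65; interest $139.94 → $5,970.59; payment $5,844.46; balance $126.13
Month 4: opening $126.13; interest $3.03 → $129.16; payment $129.16; balance $0.00
Total interest: $404.20 + $273.64 + $139.94 + $3.03 = $820.81

$820.81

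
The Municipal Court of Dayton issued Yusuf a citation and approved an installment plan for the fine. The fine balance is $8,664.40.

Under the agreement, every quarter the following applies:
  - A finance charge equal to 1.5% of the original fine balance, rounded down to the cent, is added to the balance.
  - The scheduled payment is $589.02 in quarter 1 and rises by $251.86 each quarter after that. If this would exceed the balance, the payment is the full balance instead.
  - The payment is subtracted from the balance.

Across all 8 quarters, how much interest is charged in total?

$1,039.68

Quarter 1: $8,664.40 +$129.96 interest = $8,794.36; pay $589.02 → $8,205.34
Quarter 2: $8,205.34 +$129.96 interest = $8,335.30; pay $840.88 → $7,494.42
Quarter 3: $7,494.42 +$129.96 interest = $7,624.38; pay $1,092.74 → $6,531.64
Quarter 4: $6,531.64 +$129.96 interest = $6,661.60; pay $1,344.60 → $5,317.00
Quarter 5: $5,317.00 +$129.96 interest = $5,446.96; pay $1,596.46 → $3,850.50
Quarter 6: $3,850.50 +$129.96 interest = $3,980.46; pay $1,848.32 → $2,132.14
Quarter 7: $2,132.14 +$129.96 interest = $2,262.10; pay $2,100.18 → $161.92
Quarter 8: $161.92 +$129.96 interest = $291.88; pay $291.88 → $0.00
Total interest: $129.96 + $129.96 + $129.96 + $129.96 + $129.96 + $129.96 + $129.96 + $129.96 = $1,039.68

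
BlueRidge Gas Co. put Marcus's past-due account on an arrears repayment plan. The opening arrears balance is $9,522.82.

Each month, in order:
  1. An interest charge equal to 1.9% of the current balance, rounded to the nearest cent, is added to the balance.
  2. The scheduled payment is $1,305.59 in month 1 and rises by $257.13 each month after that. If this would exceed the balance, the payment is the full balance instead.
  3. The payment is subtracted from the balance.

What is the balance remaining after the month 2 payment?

# | Opening | Interest | Payment | End bal
1 | $9,522.82 | $180.93 | $1,305.59 | $8,398.16
2 | $8,398.16 | $159.57 | $1,562.72 | $6,995.01

$6,995.01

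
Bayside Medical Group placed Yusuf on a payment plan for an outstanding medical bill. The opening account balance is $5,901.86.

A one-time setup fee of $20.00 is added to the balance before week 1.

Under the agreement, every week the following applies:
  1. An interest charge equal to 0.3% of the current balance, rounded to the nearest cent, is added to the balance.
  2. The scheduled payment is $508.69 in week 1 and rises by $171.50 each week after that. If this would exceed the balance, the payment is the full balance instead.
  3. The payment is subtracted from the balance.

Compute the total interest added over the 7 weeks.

Week 1: $5,921.86 +$17.77 interest = $5,939.63; pay $508.69 → $5,430.94
Week 2: $5,430.94 +$16.29 interest = $5,447.23; pay $680.19 → $4,767.04
Week 3: $4,767.04 +$14.30 interest = $4,781.34; pay $851.69 → $3,929.65
Week 4: $3,929.65 +$11.79 interest = $3,941.44; pay $1,023.19 → $2,918.25
Week 5: $2,918.25 +$8.75 interest = $2,927.00; pay $1,194.69 → $1,732.31
Week 6: $1,732.31 +$5.20 interest = $1,737.51; pay $1,366.19 → $371.32
Week 7: $371.32 +$1.11 interest = $372.43; pay $372.43 → $0.00
Total interest: $17.77 + $16.29 + $14.30 + $11.79 + $8.75 + $5.20 + $1.11 = $75.21

$75.21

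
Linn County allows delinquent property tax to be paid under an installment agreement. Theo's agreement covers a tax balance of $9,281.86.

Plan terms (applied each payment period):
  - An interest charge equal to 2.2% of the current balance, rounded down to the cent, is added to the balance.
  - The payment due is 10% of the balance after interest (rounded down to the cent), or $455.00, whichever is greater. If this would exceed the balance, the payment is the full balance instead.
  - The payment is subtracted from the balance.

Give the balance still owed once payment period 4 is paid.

$6,643.69

Payment period 1: opening $9,281.86; interest $204.20 → $9,486.06; payment $948.60; balance $8,537.46
Payment period 2: opening $8,537.46; interest $187.82 → $8,725.28; payment $872.52; balance $7,852.76
Payment period 3: opening $7,852.76; interest $172.76 → $8,025.52; payment $802.55; balance $7,222.97
Payment period 4: opening $7,222.97; interest $158.90 → $7,381.87; payment $738.18; balance $6,643.69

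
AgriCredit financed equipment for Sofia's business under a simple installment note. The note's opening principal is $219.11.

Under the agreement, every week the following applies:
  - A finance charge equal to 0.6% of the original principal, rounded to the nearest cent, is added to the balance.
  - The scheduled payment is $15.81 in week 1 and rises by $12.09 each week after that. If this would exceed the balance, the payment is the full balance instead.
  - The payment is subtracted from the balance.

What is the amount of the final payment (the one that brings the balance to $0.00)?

$27.02

Week 1: $219.11 +$1.31 interest = $220.42; pay $15.81 → $204.61
Week 2: $204.61 +$1.31 interest = $205.92; pay $27.90 → $178.02
Week 3: $178.02 +$1.31 interest = $179.33; pay $39.99 → $139.34
Week 4: $139.34 +$1.31 interest = $140.65; pay $52.08 → $88.57
Week 5: $88.57 +$1.31 interest = $89.88; pay $64.17 → $25.71
Week 6: $25.71 +$1.31 interest = $27.02; pay $27.02 → $0.00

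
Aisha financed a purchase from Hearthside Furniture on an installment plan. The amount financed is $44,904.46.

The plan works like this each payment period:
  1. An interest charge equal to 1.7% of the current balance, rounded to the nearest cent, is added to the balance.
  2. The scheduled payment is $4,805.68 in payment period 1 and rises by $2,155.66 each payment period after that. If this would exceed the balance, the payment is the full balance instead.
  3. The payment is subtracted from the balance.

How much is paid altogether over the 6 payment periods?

# | Opening | Interest | Payment | End bal
1 | $44,904.46 | $763.38 | $4,805.68 | $40,862.16
2 | $40,862.16 | $694.66 | $6,961.34 | $34,595.48
3 | $34,595.48 | $588.12 | $9,117.00 | $26,066.60
4 | $26,066.60 | $443.13 | $11,272.66 | $15,237.07
5 | $15,237.07 | $259.03 | $13,428.32 | $2,067.78
6 | $2,067.78 | $35.15 | $2,102.93 | $0.00
Total paid: $47,687.93

$47,687.93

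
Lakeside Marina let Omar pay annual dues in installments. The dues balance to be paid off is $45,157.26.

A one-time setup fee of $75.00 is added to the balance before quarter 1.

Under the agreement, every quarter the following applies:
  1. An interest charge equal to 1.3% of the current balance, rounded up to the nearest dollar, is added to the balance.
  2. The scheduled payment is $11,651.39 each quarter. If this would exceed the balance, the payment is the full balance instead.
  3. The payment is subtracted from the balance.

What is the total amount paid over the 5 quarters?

$46,718.26

Quarter 1: opening $45,232.26; interest $589.00 → $45,821.26; payment $11,651.39; balance $34,169.87
Quarter 2: opening $34,169.87; interest $445.00 → $34,614.87; payment $11,651.39; balance $22,963.48
Quarter 3: opening $22,963.48; interest $299.00 → $23,262.48; payment $11,651.39; balance $11,611.09
Quarter 4: opening $11,611.09; interest $151.00 → $11,762.09; payment $11,651.39; balance $110.70
Quarter 5: opening $110.70; interest $2.00 → $112.70; payment $112.70; balance $0.00
Total paid: $46,718.26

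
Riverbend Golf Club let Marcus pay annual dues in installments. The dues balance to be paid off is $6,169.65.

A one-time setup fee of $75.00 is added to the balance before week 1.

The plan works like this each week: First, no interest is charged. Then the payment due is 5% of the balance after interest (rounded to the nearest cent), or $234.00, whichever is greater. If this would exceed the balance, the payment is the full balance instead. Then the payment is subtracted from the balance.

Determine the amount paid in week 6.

$241.60

Week 1: opening $6,244.65; payment $312.23; balance $5,932.42
Week 2: opening $5,932.42; payment $296.62; balance $5,635.80
Week 3: opening $5,635.80; payment $281.79; balance $5,354.01
Week 4: opening $5,354.01; payment $267.70; balance $5,086.31
Week 5: opening $5,086.31; payment $254.32; balance $4,831.99
Week 6: opening $4,831.99; payment $241.60; balance $4,590.39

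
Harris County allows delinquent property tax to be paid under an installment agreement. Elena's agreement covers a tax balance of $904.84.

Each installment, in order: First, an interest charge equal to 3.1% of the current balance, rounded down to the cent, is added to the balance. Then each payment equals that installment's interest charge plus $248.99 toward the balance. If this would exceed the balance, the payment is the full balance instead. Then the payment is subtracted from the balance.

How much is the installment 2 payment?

# | Opening | Interest | Payment | End bal
1 | $904.84 | $28.05 | $277.04 | $655.85
2 | $655.85 | $20.33 | $269.32 | $406.86

$269.32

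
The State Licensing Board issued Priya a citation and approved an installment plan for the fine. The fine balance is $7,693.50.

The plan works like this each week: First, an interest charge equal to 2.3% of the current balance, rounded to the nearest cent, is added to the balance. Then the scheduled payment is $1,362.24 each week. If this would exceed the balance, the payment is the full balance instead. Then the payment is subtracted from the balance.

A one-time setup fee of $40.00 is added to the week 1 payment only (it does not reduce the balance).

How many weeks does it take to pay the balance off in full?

# | Opening | Interest | Payment | Fee | End bal
1 | $7,693.50 | $176.95 | $1,362.24 | $40.00 | $6,508.21
2 | $6,508.21 | $149.69 | $1,362.24 | — | $5,295.66
3 | $5,295.66 | $121.80 | $1,362.24 | — | $4,055.22
4 | $4,055.22 | $93.27 | $1,362.24 | — | $2,786.25
5 | $2,786.25 | $64.08 | $1,362.24 | — | $1,488.09
6 | $1,488.09 | $34.23 | $1,362.24 | — | $160.08
7 | $160.08 | $3.68 | $163.76 | — | $0.00
Balance reaches $0.00 in week 7.

7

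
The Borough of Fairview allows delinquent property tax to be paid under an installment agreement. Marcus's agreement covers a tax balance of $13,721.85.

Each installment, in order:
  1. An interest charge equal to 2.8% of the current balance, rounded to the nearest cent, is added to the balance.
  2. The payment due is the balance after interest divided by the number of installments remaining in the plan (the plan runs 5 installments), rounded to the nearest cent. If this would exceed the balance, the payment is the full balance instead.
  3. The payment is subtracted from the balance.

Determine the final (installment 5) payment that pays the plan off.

Installment 1: $13,721.85 +$384.21 interest = $14,106.06; pay $2,821.21 → $11,284.85
Installment 2: $11,284.85 +$315.98 interest = $11,600.83; pay $2,900.21 → $8,700.62
Installment 3: $8,700.62 +$243.62 interest = $8,944.24; pay $2,981.41 → $5,962.83
Installment 4: $5,962.83 +$166.96 interest = $6,129.79; pay $3,064.90 → $3,064.89
Installment 5: $3,064.89 +$85.82 interest = $3,150.71; pay $3,150.71 → $0.00

$3,150.71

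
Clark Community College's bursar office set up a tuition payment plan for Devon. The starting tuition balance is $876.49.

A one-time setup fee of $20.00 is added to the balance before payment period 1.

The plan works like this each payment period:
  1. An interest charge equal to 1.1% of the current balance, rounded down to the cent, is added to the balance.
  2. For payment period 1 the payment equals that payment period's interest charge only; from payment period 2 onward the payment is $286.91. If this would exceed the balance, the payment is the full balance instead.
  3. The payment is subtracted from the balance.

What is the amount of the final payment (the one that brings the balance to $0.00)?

$56.77

Payment period 1: opening $896.49; interest $9.86 → $906.35; payment $9.86; balance $896.49
Payment period 2: opening $896.49; interest $9.86 → $906.35; payment $286.91; balance $619.44
Payment period 3: opening $619.44; interest $6.81 → $626.25; payment $286.91; balance $339.34
Payment period 4: opening $339.34; interest $3.73 → $343.07; payment $286.91; balance $56.16
Payment period 5: opening $56.16; interest $0.61 → $56.77; payment $56.77; balance $0.00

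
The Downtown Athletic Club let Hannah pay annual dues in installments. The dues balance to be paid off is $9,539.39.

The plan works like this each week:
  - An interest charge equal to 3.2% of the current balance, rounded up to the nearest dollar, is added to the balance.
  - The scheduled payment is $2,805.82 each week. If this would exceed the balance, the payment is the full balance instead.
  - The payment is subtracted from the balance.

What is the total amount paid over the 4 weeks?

Week 1: $9,539.39 +$306.00 interest = $9,845.39; pay $2,805.82 → $7,039.57
Week 2: $7,039.57 +$226.00 interest = $7,265.57; pay $2,805.82 → $4,459.75
Week 3: $4,459.75 +$143.00 interest = $4,602.75; pay $2,805.82 → $1,796.93
Week 4: $1,796.93 +$58.00 interest = $1,854.93; pay $1,854.93 → $0.00
Total paid: $10,272.39

$10,272.39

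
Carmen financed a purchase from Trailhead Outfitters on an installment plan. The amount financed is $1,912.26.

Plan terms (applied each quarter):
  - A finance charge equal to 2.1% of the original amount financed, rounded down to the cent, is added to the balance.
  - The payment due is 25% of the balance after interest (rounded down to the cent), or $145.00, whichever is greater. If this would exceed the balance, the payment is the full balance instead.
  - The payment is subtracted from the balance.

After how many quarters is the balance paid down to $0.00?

11

# | Opening | Interest | Payment | End bal
1 | $1,912.26 | $40.15 | $488.10 | $1,464.31
2 | $1,464.31 | $40.15 | $376.11 | $1,128.35
3 | $1,128.35 | $40.15 | $292.12 | $876.38
4 | $876.38 | $40.15 | $229.13 | $687.40
5 | $687.40 | $40.15 | $181.88 | $545.67
6 | $545.67 | $40.15 | $146.45 | $439.37
7 | $439.37 | $40.15 | $145.00 | $334.52
8 | $334.52 | $40.15 | $145.00 | $229.67
9 | $229.67 | $40.15 | $145.00 | $124.82
10 | $124.82 | $40.15 | $145.00 | $19.97
11 | $19.97 | $40.15 | $60.12 | $0.00
Balance reaches $0.00 in quarter 11.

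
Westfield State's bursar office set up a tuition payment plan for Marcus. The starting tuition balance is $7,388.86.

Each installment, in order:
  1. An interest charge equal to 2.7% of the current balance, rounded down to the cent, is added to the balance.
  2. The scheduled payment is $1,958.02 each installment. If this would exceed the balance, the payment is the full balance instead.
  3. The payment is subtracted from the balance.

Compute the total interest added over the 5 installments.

Installment 1: opening $7,388.86; interest $199.49 → $7,588.35; payment $1,958.02; balance $5,630.33
Installment 2: opening $5,630.33; interest $152.01 → $5,782.34; payment $1,958.02; balance $3,824.32
Installment 3: opening $3,824.32; interest $103.25 → $3,927.57; payment $1,958.02; balance $1,969.55
Installment 4: opening $1,969.55; interest $53.17 → $2,022.72; payment $1,958.02; balance $64.70
Installment 5: opening $64.70; interest $1.74 → $66.44; payment $66.44; balance $0.00
Total interest: $199.49 + $152.01 + $103.25 + $53.17 + $1.74 = $509.66

$509.66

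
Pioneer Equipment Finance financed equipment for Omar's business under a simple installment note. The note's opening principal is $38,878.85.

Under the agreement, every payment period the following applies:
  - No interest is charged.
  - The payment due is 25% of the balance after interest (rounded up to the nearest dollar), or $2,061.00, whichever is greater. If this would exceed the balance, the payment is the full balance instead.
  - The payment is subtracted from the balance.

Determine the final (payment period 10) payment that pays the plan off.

Payment period 1: $38,878.85 − $9,720.00 → $29,158.85
Payment period 2: $29,158.85 − $7,290.00 → $21,868.85
Payment period 3: $21,868.85 − $5,468.00 → $16,400.85
Payment period 4: $16,400.85 − $4,101.00 → $12,299.85
Payment period 5: $12,299.85 − $3,075.00 → $9,224.85
Payment period 6: $9,224.85 − $2,307.00 → $6,917.85
Payment period 7: $6,917.85 − $2,061.00 → $4,856.85
Payment period 8: $4,856.85 − $2,061.00 → $2,795.85
Payment period 9: $2,795.85 − $2,061.00 → $734.85
Payment period 10: $734.85 − $734.85 → $0.00

$734.85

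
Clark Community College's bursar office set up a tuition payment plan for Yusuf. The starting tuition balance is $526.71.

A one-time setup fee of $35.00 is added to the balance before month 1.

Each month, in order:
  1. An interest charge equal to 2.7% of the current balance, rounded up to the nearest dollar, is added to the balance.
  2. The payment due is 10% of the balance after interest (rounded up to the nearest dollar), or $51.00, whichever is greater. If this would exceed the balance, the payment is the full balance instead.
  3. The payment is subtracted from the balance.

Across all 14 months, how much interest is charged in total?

Month 1: opening $561.71; interest $16.00 → $577.71; payment $58.00; balance $519.71
Month 2: opening $519.71; interest $15.00 → $534.71; payment $54.00; balance $480.71
Month 3: opening $480.71; interest $13.00 → $493.71; payment $51.00; balance $442.71
Month 4: opening $442.71; interest $12.00 → $454.71; payment $51.00; balance $403.71
Month 5: opening $403.71; interest $11.00 → $414.71; payment $51.00; balance $363.71
Month 6: opening $363.71; interest $10.00 → $373.71; payment $51.00; balance $322.71
Month 7: opening $322.71; interest $9.00 → $331.71; payment $51.00; balance $280.71
Month 8: opening $280.71; interest $8.00 → $288.71; payment $51.00; balance $237.71
Month 9: opening $237.71; interest $7.00 → $244.71; payment $51.00; balance $193.71
Month 10: opening $193.71; interest $6.00 → $199.71; payment $51.00; balance $148.71
Month 11: opening $148.71; interest $5.00 → $153.71; payment $51.00; balance $102.71
Month 12: opening $102.71; interest $3.00 → $105.71; payment $51.00; balance $54.71
Month 13: opening $54.71; interest $2.00 → $56.71; payment $51.00; balance $5.71
Month 14: opening $5.71; interest $1.00 → $6.71; payment $6.71; balance $0.00
Total interest: $16.00 + $15.00 + $13.00 + $12.00 + $11.00 + $10.00 + $9.00 + $8.00 + $7.00 + $6.00 + $5.00 + $3.00 + $2.00 + $1.00 = $118.00

$118.00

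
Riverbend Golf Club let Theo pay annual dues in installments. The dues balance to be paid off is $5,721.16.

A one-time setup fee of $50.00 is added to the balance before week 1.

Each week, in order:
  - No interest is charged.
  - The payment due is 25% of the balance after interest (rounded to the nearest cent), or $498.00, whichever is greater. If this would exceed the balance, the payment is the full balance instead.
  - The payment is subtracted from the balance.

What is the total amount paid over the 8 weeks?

# | Opening | Payment | End bal
1 | $5,771.16 | $1,442.79 | $4,328.37
2 | $4,328.37 | $1,082.09 | $3,246.28
3 | $3,246.28 | $811.57 | $2,434.71
4 | $2,434.71 | $608.68 | $1,826.03
5 | $1,826.03 | $498.00 | $1,328.03
6 | $1,328.03 | $498.00 | $830.03
7 | $830.03 | $498.00 | $332.03
8 | $332.03 | $332.03 | $0.00
Total paid: $5,771.16

$5,771.16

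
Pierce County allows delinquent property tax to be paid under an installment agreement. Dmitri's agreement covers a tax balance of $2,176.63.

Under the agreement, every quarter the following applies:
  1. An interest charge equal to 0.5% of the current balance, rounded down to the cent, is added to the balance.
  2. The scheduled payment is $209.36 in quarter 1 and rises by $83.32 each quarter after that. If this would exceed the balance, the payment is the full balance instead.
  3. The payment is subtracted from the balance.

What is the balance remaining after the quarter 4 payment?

$875.14

# | Opening | Interest | Payment | End bal
1 | $2,176.63 | $10.88 | $209.36 | $1,978.15
2 | $1,978.15 | $9.89 | $292.68 | $1,695.36
3 | $1,695.36 | $8.47 | $376.00 | $1,327.83
4 | $1,327.83 | $6.63 | $459.32 | $875.14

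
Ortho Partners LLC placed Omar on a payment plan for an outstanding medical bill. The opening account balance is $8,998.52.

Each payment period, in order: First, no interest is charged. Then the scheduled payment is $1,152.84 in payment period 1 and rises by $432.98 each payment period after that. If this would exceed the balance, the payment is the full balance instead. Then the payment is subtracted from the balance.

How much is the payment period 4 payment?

$2,451.78

Payment period 1: opening $8,998.52; payment $1,152.84; balance $7,845.68
Payment period 2: opening $7,845.68; payment $1,585.82; balance $6,259.86
Payment period 3: opening $6,259.86; payment $2,018.80; balance $4,241.06
Payment period 4: opening $4,241.06; payment $2,451.78; balance $1,789.28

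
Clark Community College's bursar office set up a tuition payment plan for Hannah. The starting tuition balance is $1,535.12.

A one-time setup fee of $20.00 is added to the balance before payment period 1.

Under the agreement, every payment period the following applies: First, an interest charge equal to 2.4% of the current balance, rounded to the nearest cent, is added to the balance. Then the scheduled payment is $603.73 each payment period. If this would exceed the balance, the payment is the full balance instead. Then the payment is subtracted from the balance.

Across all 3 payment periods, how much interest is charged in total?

Payment period 1: opening $1,555.12; interest $37.32 → $1,592.44; payment $603.73; balance $988.71
Payment period 2: opening $988.71; interest $23.73 → $1,012.44; payment $603.73; balance $408.71
Payment period 3: opening $408.71; interest $9.81 → $418.52; payment $418.52; balance $0.00
Total interest: $37.32 + $23.73 + $9.81 = $70.86

$70.86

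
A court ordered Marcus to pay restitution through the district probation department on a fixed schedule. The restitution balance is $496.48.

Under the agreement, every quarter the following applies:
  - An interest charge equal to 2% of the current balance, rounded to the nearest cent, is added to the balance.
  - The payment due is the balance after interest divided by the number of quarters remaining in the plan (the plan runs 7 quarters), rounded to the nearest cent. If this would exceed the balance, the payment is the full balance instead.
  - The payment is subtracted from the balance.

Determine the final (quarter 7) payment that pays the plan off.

Quarter 1: $496.48 +$9.93 interest = $506.41; pay $72.34 → $434.07
Quarter 2: $434.07 +$8.68 interest = $442.75; pay $73.79 → $368.96
Quarter 3: $368.96 +$7.38 interest = $376.34; pay $75.27 → $301.07
Quarter 4: $301.07 +$6.02 interest = $307.09; pay $76.77 → $230.32
Quarter 5: $230.32 +$4.61 interest = $234.93; pay $78.31 → $156.62
Quarter 6: $156.62 +$3.13 interest = $159.75; pay $79.88 → $79.87
Quarter 7: $79.87 +$1.60 interest = $81.47; pay $81.47 → $0.00

$81.47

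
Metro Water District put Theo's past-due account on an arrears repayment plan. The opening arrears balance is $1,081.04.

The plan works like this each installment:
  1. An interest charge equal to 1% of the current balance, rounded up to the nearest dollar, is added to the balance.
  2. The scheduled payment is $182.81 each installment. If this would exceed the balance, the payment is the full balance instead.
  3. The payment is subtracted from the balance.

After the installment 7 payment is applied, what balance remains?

Installment 1: opening $1,081.04; interest $11.00 → $1,092.04; payment $182.81; balance $909.23
Installment 2: opening $909.23; interest $10.00 → $919.23; payment $182.81; balance $736.42
Installment 3: opening $736.42; interest $8.00 → $744.42; payment $182.81; balance $561.61
Installment 4: opening $561.61; interest $6.00 → $567.61; payment $182.81; balance $384.80
Installment 5: opening $384.80; interest $4.00 → $388.80; payment $182.81; balance $205.99
Installment 6: opening $205.99; interest $3.00 → $208.99; payment $182.81; balance $26.18
Installment 7: opening $26.18; interest $1.00 → $27.18; payment $27.18; balance $0.00

$0.00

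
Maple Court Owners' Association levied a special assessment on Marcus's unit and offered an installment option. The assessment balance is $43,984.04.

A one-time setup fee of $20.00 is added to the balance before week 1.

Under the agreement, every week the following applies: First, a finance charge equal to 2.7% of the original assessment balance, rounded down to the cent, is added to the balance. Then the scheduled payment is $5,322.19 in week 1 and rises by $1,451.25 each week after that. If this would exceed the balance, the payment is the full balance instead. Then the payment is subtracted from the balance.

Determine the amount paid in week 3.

Week 1: opening $44,004.04; interest $1,187.56 → $45,191.60; payment $5,322.19; balance $39,869.41
Week 2: opening $39,869.41; interest $1,187.56 → $41,056.97; payment $6,773.44; balance $34,283.53
Week 3: opening $34,283.53; interest $1,187.56 → $35,471.09; payment $8,224.69; balance $27,246.40

$8,224.69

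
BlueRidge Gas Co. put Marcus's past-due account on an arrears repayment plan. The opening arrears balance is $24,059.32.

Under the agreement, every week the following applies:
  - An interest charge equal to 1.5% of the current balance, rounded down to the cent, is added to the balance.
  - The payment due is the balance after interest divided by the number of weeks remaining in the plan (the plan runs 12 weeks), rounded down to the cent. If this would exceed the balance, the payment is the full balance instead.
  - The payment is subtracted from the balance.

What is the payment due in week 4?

$2,127.97

Week 1: $24,059.32 +$360.88 interest = $24,420.20; pay $2,035.01 → $22,385.19
Week 2: $22,385.19 +$335.77 interest = $22,720.96; pay $2,065.54 → $20,655.42
Week 3: $20,655.42 +$309.83 interest = $20,965.25; pay $2,096.52 → $18,868.73
Week 4: $18,868.73 +$283.03 interest = $19,151.76; pay $2,127.97 → $17,023.79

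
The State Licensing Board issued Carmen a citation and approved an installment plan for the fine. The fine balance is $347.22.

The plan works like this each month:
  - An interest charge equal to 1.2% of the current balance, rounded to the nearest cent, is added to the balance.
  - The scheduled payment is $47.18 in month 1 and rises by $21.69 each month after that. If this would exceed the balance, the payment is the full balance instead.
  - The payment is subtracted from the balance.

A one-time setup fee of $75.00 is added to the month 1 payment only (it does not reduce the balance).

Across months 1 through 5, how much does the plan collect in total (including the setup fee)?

$435.22

Month 1: $347.22 +$4.17 interest = $351.39; pay $47.18 (+ $75.00 fee) → $304.21
Month 2: $304.21 +$3.65 interest = $307.86; pay $68.87 → $238.99
Month 3: $238.99 +$2.87 interest = $241.86; pay $90.56 → $151.30
Month 4: $151.30 +$1.82 interest = $153.12; pay $112.25 → $40.87
Month 5: $40.87 +$0.49 interest = $41.36; pay $41.36 → $0.00
Total paid: $435.22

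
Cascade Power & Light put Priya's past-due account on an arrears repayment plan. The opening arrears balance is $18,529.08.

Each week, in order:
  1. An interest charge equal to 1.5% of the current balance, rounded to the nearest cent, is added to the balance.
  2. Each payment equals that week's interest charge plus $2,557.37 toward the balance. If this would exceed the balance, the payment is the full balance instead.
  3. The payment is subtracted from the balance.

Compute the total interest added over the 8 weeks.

$1,149.39

Week 1: opening $18,529.08; interest $277.94 → $18,807.02; payment $2,835.31; balance $15,971.71
Week 2: opening $15,971.71; interest $239.58 → $16,211.29; payment $2,796.95; balance $13,414.34
Week 3: opening $13,414.34; interest $201.22 → $13,615.56; payment $2,758.59; balance $10,856.97
Week 4: opening $10,856.97; interest $162.85 → $11,019.82; payment $2,720.22; balance $8,299.60
Week 5: opening $8,299.60; interest $124.49 → $8,424.09; payment $2,681.86; balance $5,742.23
Week 6: opening $5,742.23; interest $86.13 → $5,828.36; payment $2,643.50; balance $3,184.86
Week 7: opening $3,184.86; interest $47.77 → $3,232.63; payment $2,605.14; balance $627.49
Week 8: opening $627.49; interest $9.41 → $636.90; payment $636.90; balance $0.00
Total interest: $277.94 + $239.58 + $201.22 + $162.85 + $124.49 + $86.13 + $47.77 + $9.41 = $1,149.39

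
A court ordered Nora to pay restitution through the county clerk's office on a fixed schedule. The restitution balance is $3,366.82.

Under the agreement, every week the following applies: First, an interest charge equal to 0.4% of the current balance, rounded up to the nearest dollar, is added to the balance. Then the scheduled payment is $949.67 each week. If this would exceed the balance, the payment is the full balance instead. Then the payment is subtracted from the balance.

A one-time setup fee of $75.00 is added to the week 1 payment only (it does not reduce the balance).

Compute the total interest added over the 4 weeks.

$33.00

Week 1: $3,366.82 +$14.00 interest = $3,380.82; pay $949.67 (+ $75.00 fee) → $2,431.15
Week 2: $2,431.15 +$10.00 interest = $2,441.15; pay $949.67 → $1,491.48
Week 3: $1,491.48 +$6.00 interest = $1,497.48; pay $949.67 → $547.81
Week 4: $547.81 +$3.00 interest = $550.81; pay $550.81 → $0.00
Total interest: $14.00 + $10.00 + $6.00 + $3.00 = $33.00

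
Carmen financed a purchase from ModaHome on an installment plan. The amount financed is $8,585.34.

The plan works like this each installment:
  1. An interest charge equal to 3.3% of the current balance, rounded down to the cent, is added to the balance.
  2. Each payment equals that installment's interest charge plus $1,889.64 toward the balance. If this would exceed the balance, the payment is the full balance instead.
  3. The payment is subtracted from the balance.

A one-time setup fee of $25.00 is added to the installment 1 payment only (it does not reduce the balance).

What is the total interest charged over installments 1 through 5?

Installment 1: opening $8,585.34; interest $283.31 → $8,868.65; payment $2,172.95 (+ $25.00 fee); balance $6,695.70
Installment 2: opening $6,695.70; interest $220.95 → $6,916.65; payment $2,110.59; balance $4,806.06
Installment 3: opening $4,806.06; interest $158.59 → $4,964.65; payment $2,048.23; balance $2,916.42
Installment 4: opening $2,916.42; interest $96.24 → $3,012.66; payment $1,985.88; balance $1,026.78
Installment 5: opening $1,026.78; interest $33.88 → $1,060.66; payment $1,060.66; balance $0.00
Total interest: $283.31 + $220.95 + $158.59 + $96.24 + $33.88 = $792.97

$792.97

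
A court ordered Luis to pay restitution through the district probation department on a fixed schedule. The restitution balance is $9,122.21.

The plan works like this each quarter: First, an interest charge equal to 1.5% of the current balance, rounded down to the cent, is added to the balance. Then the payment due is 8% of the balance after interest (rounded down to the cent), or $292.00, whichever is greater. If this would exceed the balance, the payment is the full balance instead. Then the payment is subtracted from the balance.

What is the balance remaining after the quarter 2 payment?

Quarter 1: opening $9,122.21; interest $136.83 → $9,259.04; payment $740.72; balance $8,518.32
Quarter 2: opening $8,518.32; interest $127.77 → $8,646.09; payment $691.68; balance $7,954.41

$7,954.41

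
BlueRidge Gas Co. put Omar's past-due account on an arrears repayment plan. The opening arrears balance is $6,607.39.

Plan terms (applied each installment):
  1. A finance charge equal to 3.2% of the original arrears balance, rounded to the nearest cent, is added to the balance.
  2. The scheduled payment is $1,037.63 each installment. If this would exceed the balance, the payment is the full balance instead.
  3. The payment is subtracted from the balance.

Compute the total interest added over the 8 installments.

$1,691.52

Installment 1: $6,607.39 +$211.44 interest = $6,818.83; pay $1,037.63 → $5,781.20
Installment 2: $5,781.20 +$211.44 interest = $5,992.64; pay $1,037.63 → $4,955.01
Installment 3: $4,955.01 +$211.44 interest = $5,166.45; pay $1,037.63 → $4,128.82
Installment 4: $4,128.82 +$211.44 interest = $4,340.26; pay $1,037.63 → $3,302.63
Installment 5: $3,302.63 +$211.44 interest = $3,514.07; pay $1,037.63 → $2,476.44
Installment 6: $2,476.44 +$211.44 interest = $2,687.88; pay $1,037.63 → $1,650.25
Installment 7: $1,650.25 +$211.44 interest = $1,861.69; pay $1,037.63 → $824.06
Installment 8: $824.06 +$211.44 interest = $1,035.50; pay $1,035.50 → $0.00
Total interest: $211.44 + $211.44 + $211.44 + $211.44 + $211.44 + $211.44 + $211.44 + $211.44 = $1,691.52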